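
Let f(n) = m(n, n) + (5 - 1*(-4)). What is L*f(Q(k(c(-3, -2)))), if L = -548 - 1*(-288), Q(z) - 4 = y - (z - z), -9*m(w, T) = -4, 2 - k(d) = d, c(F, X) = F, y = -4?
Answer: -22100/9 ≈ -2455.6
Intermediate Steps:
k(d) = 2 - d
m(w, T) = 4/9 (m(w, T) = -1/9*(-4) = 4/9)
Q(z) = 0 (Q(z) = 4 + (-4 - (z - z)) = 4 + (-4 - 1*0) = 4 + (-4 + 0) = 4 - 4 = 0)
f(n) = 85/9 (f(n) = 4/9 + (5 - 1*(-4)) = 4/9 + (5 + 4) = 4/9 + 9 = 85/9)
L = -260 (L = -548 + 288 = -260)
L*f(Q(k(c(-3, -2)))) = -260*85/9 = -22100/9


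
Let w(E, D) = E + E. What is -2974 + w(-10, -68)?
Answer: -2994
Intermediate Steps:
w(E, D) = 2*E
-2974 + w(-10, -68) = -2974 + 2*(-10) = -2974 - 20 = -2994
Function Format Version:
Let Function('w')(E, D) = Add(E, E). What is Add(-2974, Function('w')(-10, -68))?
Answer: -2994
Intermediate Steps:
Function('w')(E, D) = Mul(2, E)
Add(-2974, Function('w')(-10, -68)) = Add(-2974, Mul(2, -10)) = Add(-2974, -20) = -2994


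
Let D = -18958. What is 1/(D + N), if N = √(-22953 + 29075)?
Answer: -9479/179699821 - √6122/359399642 ≈ -5.2967e-5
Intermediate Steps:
N = √6122 ≈ 78.243
1/(D + N) = 1/(-18958 + √6122)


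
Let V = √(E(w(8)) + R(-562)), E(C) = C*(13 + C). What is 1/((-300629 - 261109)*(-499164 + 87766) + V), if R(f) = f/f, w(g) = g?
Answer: 1/231097889737 ≈ 4.3272e-12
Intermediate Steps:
R(f) = 1
V = 13 (V = √(8*(13 + 8) + 1) = √(8*21 + 1) = √(168 + 1) = √169 = 13)
1/((-300629 - 261109)*(-499164 + 87766) + V) = 1/((-300629 - 261109)*(-499164 + 87766) + 13) = 1/(-561738*(-411398) + 13) = 1/(231097889724 + 13) = 1/231097889737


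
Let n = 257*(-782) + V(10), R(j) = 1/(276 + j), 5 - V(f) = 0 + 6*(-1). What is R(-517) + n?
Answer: -48432084/241 ≈ -2.0096e+5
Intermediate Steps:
V(f) = 11 (V(f) = 5 - (0 + 6*(-1)) = 5 - (0 - 6) = 5 - 1*(-6) = 5 + 6 = 11)
n = -200963 (n = 257*(-782) + 11 = -200974 + 11 = -200963)
R(-517) + n = 1/(276 - 517) - 200963 = 1/(-241) - 200963 = -1/241 - 200963 = -48432084/241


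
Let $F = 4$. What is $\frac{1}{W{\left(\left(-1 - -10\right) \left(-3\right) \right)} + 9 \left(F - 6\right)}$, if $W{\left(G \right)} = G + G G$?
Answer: $\frac{1}{684} \approx 0.001462$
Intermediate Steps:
$W{\left(G \right)} = G + G^{2}$
$\frac{1}{W{\left(\left(-1 - -10\right) \left(-3\right) \right)} + 9 \left(F - 6\right)} = \frac{1}{\left(-1 - -10\right) \left(-3\right) \left(1 + \left(-1 - -10\right) \left(-3\right)\right) + 9 \left(4 - 6\right)} = \frac{1}{\left(-1 + 10\right) \left(-3\right) \left(1 + \left(-1 + 10\right) \left(-3\right)\right) + 9 \left(-2\right)} = \frac{1}{9 \left(-3\right) \left(1 + 9 \left(-3\right)\right) - 18} = \frac{1}{- 27 \left(1 - 27\right) - 18} = \frac{1}{\left(-27\right) \left(-26\right) - 18} = \frac{1}{702 - 18} = \frac{1}{684}$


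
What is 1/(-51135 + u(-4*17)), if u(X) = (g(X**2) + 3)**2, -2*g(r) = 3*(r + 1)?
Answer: 4/192144621 ≈ 2.0818e-8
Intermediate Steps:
g(r) = -3/2 - 3*r/2 (g(r) = -3*(r + 1)/2 = -3*(1 + r)/2 = -(3 + 3*r)/2 = -3/2 - 3*r/2)
u(X) = (3/2 - 3*X**2/2)**2 (u(X) = ((-3/2 - 3*X**2/2) + 3)**2 = (3/2 - 3*X**2/2)**2)
1/(-51135 + u(-4*17)) = 1/(-51135 + 9*(-1 + (-4*17)**2)**2/4) = 1/(-51135 + 9*(-1 + (-68)**2)**2/4) = 1/(-51135 + 9*(-1 + 4624)**2/4) = 1/(-51135 + (9/4)*4623**2) = 1/(-51135 + (9/4)*21372129) = 1/(-51135 + 192349161/4) = 1/(192144621/4) = 4/192144621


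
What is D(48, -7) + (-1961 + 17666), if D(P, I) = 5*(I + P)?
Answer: 15910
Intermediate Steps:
D(P, I) = 5*I + 5*P
D(48, -7) + (-1961 + 17666) = (5*(-7) + 5*48) + (-1961 + 17666) = (-35 + 240) + 15705 = 205 + 15705 = 15910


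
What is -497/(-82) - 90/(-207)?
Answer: 12251/1886 ≈ 6.4958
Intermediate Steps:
-497/(-82) - 90/(-207) = -497*(-1/82) - 90*(-1/207) = 497/82 + 10/23 = 12251/1886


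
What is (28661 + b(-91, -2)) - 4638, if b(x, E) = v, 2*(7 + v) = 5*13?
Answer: 48097/2 ≈ 24049.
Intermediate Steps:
v = 51/2 (v = -7 + (5*13)/2 = -7 + (½)*65 = -7 + 65/2 = 51/2 ≈ 25.500)
b(x, E) = 51/2
(28661 + b(-91, -2)) - 4638 = (28661 + 51/2) - 4638 = 57373/2 - 4638 = 48097/2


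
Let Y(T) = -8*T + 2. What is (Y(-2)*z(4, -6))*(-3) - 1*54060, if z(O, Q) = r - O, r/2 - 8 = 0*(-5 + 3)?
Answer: -54708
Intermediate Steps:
Y(T) = 2 - 8*T
r = 16 (r = 16 + 2*(0*(-5 + 3)) = 16 + 2*(0*(-2)) = 16 + 2*0 = 16 + 0 = 16)
z(O, Q) = 16 - O
(Y(-2)*z(4, -6))*(-3) - 1*54060 = ((2 - 8*(-2))*(16 - 1*4))*(-3) - 1*54060 = ((2 + 16)*(16 - 4))*(-3) - 54060 = (18*12)*(-3) - 54060 = 216*(-3) - 54060 = -648 - 54060 = -54708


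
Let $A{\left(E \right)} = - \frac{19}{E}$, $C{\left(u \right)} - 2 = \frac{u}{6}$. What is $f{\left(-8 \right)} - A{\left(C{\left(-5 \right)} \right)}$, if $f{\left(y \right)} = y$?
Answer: $\frac{58}{7} \approx 8.2857$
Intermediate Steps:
$C{\left(u \right)} = 2 + \frac{u}{6}$
$f{\left(-8 \right)} - A{\left(C{\left(-5 \right)} \right)} = -8 - - \frac{19}{2 + \frac{1}{6} \left(-5\right)} = -8 - - \frac{19}{2 - \frac{5}{6}} = -8 - - \frac{19}{\frac{7}{6}} = -8 - \left(-19\right) \frac{6}{7} = -8 - - \frac{114}{7} = -8 + \frac{114}{7} = \frac{58}{7}$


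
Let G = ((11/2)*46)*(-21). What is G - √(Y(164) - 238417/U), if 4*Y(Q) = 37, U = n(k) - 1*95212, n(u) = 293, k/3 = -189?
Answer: -5313 - √423877025649/189838 ≈ -5316.4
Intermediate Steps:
k = -567 (k = 3*(-189) = -567)
U = -94919 (U = 293 - 1*95212 = 293 - 95212 = -94919)
Y(Q) = 37/4 (Y(Q) = (¼)*37 = 37/4)
G = -5313 (G = ((11*(½))*46)*(-21) = ((11/2)*46)*(-21) = 253*(-21) = -5313)
G - √(Y(164) - 238417/U) = -5313 - √(37/4 - 238417/(-94919)) = -5313 - √(37/4 - 238417*(-1/94919)) = -5313 - √(37/4 + 238417/94919) = -5313 - √(4465671/379676) = -5313 - √423877025649/189838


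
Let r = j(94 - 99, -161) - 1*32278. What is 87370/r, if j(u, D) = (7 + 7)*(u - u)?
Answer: -43685/16139 ≈ -2.7068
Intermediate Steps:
j(u, D) = 0 (j(u, D) = 14*0 = 0)
r = -32278 (r = 0 - 1*32278 = 0 - 32278 = -32278)
87370/r = 87370/(-32278) = 87370*(-1/32278) = -43685/16139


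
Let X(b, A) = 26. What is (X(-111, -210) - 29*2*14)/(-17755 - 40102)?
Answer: 786/57857 ≈ 0.013585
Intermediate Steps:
(X(-111, -210) - 29*2*14)/(-17755 - 40102) = (26 - 29*2*14)/(-17755 - 40102) = (26 - 58*14)/(-57857) = (26 - 812)*(-1/57857) = -786*(-1/57857) = 786/57857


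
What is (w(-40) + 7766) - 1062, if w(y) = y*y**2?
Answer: -57296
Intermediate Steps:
w(y) = y**3
(w(-40) + 7766) - 1062 = ((-40)**3 + 7766) - 1062 = (-64000 + 7766) - 1062 = -56234 - 1062 = -57296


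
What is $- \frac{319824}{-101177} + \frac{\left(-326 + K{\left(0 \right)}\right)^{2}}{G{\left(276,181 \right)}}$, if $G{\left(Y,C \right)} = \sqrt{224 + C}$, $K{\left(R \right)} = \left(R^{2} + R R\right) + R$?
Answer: $\frac{319824}{101177} + \frac{106276 \sqrt{5}}{45} \approx 5284.1$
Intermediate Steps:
$K{\left(R \right)} = R + 2 R^{2}$ ($K{\left(R \right)} = \left(R^{2} + R^{2}\right) + R = 2 R^{2} + R = R + 2 R^{2}$)
$- \frac{319824}{-101177} + \frac{\left(-326 + K{\left(0 \right)}\right)^{2}}{G{\left(276,181 \right)}} = - \frac{319824}{-101177} + \frac{\left(-326 + 0 \left(1 + 2 \cdot 0\right)\right)^{2}}{\sqrt{224 + 181}} = \left(-319824\right) \left(- \frac{1}{101177}\right) + \frac{\left(-326 + 0 \left(1 + 0\right)\right)^{2}}{\sqrt{405}} = \frac{319824}{101177} + \frac{\left(-326 + 0 \cdot 1\right)^{2}}{9 \sqrt{5}} = \frac{319824}{101177} + \left(-326 + 0\right)^{2} \frac{\sqrt{5}}{45} = \frac{319824}{101177} + \left(-326\right)^{2} \frac{\sqrt{5}}{45} = \frac{319824}{101177} + 106276 \frac{\sqrt{5}}{45} = \frac{319824}{101177} + \frac{106276 \sqrt{5}}{45}$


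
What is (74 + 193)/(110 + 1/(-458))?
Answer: 40762/16793 ≈ 2.4273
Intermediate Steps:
(74 + 193)/(110 + 1/(-458)) = 267/(110 - 1/458) = 267/(50379/458) = 267*(458/50379) = 40762/16793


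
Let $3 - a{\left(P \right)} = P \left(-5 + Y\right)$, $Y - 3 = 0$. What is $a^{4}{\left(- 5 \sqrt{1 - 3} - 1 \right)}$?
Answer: $38801 + 7960 i \sqrt{2} \approx 38801.0 + 11257.0 i$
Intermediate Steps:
$Y = 3$ ($Y = 3 + 0 = 3$)
$a{\left(P \right)} = 3 + 2 P$ ($a{\left(P \right)} = 3 - P \left(-5 + 3\right) = 3 - P \left(-2\right) = 3 - - 2 P = 3 + 2 P$)
$a^{4}{\left(- 5 \sqrt{1 - 3} - 1 \right)} = \left(3 + 2 \left(- 5 \sqrt{1 - 3} - 1\right)\right)^{4} = \left(3 + 2 \left(- 5 \sqrt{-2} - 1\right)\right)^{4} = \left(3 + 2 \left(- 5 i \sqrt{2} - 1\right)\right)^{4} = \left(3 + 2 \left(-1 - 5 i \sqrt{2}\right)\right)^{4} = \left(3 - \left(2 + 10 i \sqrt{2}\right)\right)^{4} = \left(1 - 10 i \sqrt{2}\right)^{4}$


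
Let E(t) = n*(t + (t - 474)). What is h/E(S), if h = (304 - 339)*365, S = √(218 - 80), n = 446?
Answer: 1009225/16659884 + 12775*√138/49979652 ≈ 0.063581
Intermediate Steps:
S = √138 ≈ 11.747
h = -12775 (h = -35*365 = -12775)
E(t) = -211404 + 892*t (E(t) = 446*(t + (t - 474)) = 446*(t + (-474 + t)) = 446*(-474 + 2*t) = -211404 + 892*t)
h/E(S) = -12775/(-211404 + 892*√138)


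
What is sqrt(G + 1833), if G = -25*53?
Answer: 2*sqrt(127) ≈ 22.539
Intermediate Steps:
G = -1325
sqrt(G + 1833) = sqrt(-1325 + 1833) = sqrt(508) = 2*sqrt(127)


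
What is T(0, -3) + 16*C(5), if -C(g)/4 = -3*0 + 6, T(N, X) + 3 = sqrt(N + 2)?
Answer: -387 + sqrt(2) ≈ -385.59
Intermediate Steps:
T(N, X) = -3 + sqrt(2 + N) (T(N, X) = -3 + sqrt(N + 2) = -3 + sqrt(2 + N))
C(g) = -24 (C(g) = -4*(-3*0 + 6) = -4*(0 + 6) = -4*6 = -24)
T(0, -3) + 16*C(5) = (-3 + sqrt(2 + 0)) + 16*(-24) = (-3 + sqrt(2)) - 384 = -387 + sqrt(2)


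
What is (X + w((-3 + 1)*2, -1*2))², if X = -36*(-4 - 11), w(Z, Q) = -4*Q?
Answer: 300304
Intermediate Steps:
X = 540 (X = -36*(-15) = 540)
(X + w((-3 + 1)*2, -1*2))² = (540 - (-4)*2)² = (540 - 4*(-2))² = (540 + 8)² = 548² = 300304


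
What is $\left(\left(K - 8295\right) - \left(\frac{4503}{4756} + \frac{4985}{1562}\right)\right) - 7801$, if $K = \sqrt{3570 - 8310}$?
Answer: $- \frac{59802933029}{3714436} + 2 i \sqrt{1185} \approx -16100.0 + 68.848 i$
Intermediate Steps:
$K = 2 i \sqrt{1185}$ ($K = \sqrt{-4740} = 2 i \sqrt{1185} \approx 68.848 i$)
$\left(\left(K - 8295\right) - \left(\frac{4503}{4756} + \frac{4985}{1562}\right)\right) - 7801 = \left(\left(2 i \sqrt{1185} - 8295\right) - \left(\frac{4503}{4756} + \frac{4985}{1562}\right)\right) - 7801 = \left(\left(-8295 + 2 i \sqrt{1185}\right) - \frac{15371173}{3714436}\right) - 7801 = \left(- \frac{30826617793}{3714436} + 2 i \sqrt{1185}\right) - 7801 = - \frac{59802933029}{3714436} + 2 i \sqrt{1185}$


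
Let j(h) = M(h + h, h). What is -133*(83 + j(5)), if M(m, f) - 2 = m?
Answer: -12635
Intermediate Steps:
M(m, f) = 2 + m
j(h) = 2 + 2*h (j(h) = 2 + (h + h) = 2 + 2*h)
-133*(83 + j(5)) = -133*(83 + (2 + 2*5)) = -133*(83 + (2 + 10)) = -133*(83 + 12) = -133*95 = -12635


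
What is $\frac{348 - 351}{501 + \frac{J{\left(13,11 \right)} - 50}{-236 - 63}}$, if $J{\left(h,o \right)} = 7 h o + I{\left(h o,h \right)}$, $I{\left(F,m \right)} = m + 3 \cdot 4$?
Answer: $- \frac{897}{148823} \approx -0.0060273$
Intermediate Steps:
$I{\left(F,m \right)} = 12 + m$ ($I{\left(F,m \right)} = m + 12 = 12 + m$)
$J{\left(h,o \right)} = 12 + h + 7 h o$ ($J{\left(h,o \right)} = 7 h o + \left(12 + h\right) = 12 + h + 7 h o$)
$\frac{348 - 351}{501 + \frac{J{\left(13,11 \right)} - 50}{-236 - 63}} = \frac{348 - 351}{501 + \frac{\left(12 + 13 + 7 \cdot 13 \cdot 11\right) - 50}{-236 - 63}} = - \frac{3}{501 + \frac{\left(12 + 13 + 1001\right) - 50}{-299}} = - \frac{3}{501 + \left(1026 - 50\right) \left(- \frac{1}{299}\right)} = - \frac{3}{501 + 976 \left(- \frac{1}{299}\right)} = - \frac{3}{501 - \frac{976}{299}} = - \frac{3}{\frac{148823}{299}} = \left(-3\right) \frac{299}{148823} = - \frac{897}{148823}$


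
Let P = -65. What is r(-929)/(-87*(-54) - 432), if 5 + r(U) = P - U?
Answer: 859/4266 ≈ 0.20136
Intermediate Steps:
r(U) = -70 - U (r(U) = -5 + (-65 - U) = -70 - U)
r(-929)/(-87*(-54) - 432) = (-70 - 1*(-929))/(-87*(-54) - 432) = (-70 + 929)/(4698 - 432) = 859/4266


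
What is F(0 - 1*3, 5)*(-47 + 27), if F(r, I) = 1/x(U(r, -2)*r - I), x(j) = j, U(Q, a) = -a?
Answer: 20/11 ≈ 1.8182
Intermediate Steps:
F(r, I) = 1/(-I + 2*r) (F(r, I) = 1/((-1*(-2))*r - I) = 1/(2*r - I) = 1/(-I + 2*r))
F(0 - 1*3, 5)*(-47 + 27) = (-47 + 27)/(-1*5 + 2*(0 - 1*3)) = -20/(-5 + 2*(0 - 3)) = -20/(-5 + 2*(-3)) = -20/(-5 - 6) = -20/(-11) = -1/11*(-20) = 20/11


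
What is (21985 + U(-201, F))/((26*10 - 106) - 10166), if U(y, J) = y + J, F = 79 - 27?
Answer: -5459/2503 ≈ -2.1810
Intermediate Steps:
F = 52
U(y, J) = J + y
(21985 + U(-201, F))/((26*10 - 106) - 10166) = (21985 + (52 - 201))/((26*10 - 106) - 10166) = (21985 - 149)/((260 - 106) - 10166) = 21836/(154 - 10166) = 21836/(-10012) = 21836*(-1/10012) = -5459/2503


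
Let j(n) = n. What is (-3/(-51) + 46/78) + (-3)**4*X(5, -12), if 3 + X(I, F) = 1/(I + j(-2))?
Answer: -142778/663 ≈ -215.35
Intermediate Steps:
X(I, F) = -3 + 1/(-2 + I) (X(I, F) = -3 + 1/(I - 2) = -3 + 1/(-2 + I))
(-3/(-51) + 46/78) + (-3)**4*X(5, -12) = (-3/(-51) + 46/78) + (-3)**4*((7 - 3*5)/(-2 + 5)) = (-3*(-1/51) + 46*(1/78)) + 81*((7 - 15)/3) = (1/17 + 23/39) + 81*((1/3)*(-8)) = 430/663 + 81*(-8/3) = 430/663 - 216 = -142778/663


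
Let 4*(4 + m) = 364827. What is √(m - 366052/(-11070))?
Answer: √1242276008235/3690 ≈ 302.05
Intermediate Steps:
m = 364811/4 (m = -4 + (¼)*364827 = -4 + 364827/4 = 364811/4 ≈ 91203.)
√(m - 366052/(-11070)) = √(364811/4 - 366052/(-11070)) = √(364811/4 - 366052*(-1/11070)) = √(364811/4 + 183026/5535) = √(2019960989/22140) = √1242276008235/3690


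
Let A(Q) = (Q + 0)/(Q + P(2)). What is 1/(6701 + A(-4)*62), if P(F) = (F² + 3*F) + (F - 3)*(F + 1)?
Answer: 3/19855 ≈ 0.00015110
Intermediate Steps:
P(F) = F² + 3*F + (1 + F)*(-3 + F) (P(F) = (F² + 3*F) + (-3 + F)*(1 + F) = (F² + 3*F) + (1 + F)*(-3 + F) = F² + 3*F + (1 + F)*(-3 + F))
A(Q) = Q/(7 + Q) (A(Q) = (Q + 0)/(Q + (-3 + 2 + 2*2²)) = Q/(Q + (-3 + 2 + 2*4)) = Q/(Q + (-3 + 2 + 8)) = Q/(Q + 7) = Q/(7 + Q))
1/(6701 + A(-4)*62) = 1/(6701 - 4/(7 - 4)*62) = 1/(6701 - 4/3*62) = 1/(6701 - 248/3) = 1/(19855/3) = 3/19855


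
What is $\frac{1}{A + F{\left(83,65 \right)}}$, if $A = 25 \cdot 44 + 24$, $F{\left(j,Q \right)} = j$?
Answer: $\frac{1}{1207} \approx 0.0008285$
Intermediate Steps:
$A = 1124$ ($A = 1100 + 24 = 1124$)
$\frac{1}{A + F{\left(83,65 \right)}} = \frac{1}{1124 + 83} = \frac{1}{1207}$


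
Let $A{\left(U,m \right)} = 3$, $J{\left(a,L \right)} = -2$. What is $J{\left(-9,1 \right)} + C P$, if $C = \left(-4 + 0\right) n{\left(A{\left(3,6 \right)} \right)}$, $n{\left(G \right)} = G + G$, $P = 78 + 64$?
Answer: $-3410$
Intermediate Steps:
$P = 142$
$n{\left(G \right)} = 2 G$
$C = -24$ ($C = \left(-4 + 0\right) 2 \cdot 3 = \left(-4\right) 6 = -24$)
$J{\left(-9,1 \right)} + C P = -2 - 3408 = -3410$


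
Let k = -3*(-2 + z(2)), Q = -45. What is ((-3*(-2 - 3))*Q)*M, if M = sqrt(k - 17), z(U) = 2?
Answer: -675*I*sqrt(17) ≈ -2783.1*I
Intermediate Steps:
k = 0 (k = -3*(-2 + 2) = -3*0 = 0)
M = I*sqrt(17) (M = sqrt(0 - 17) = sqrt(-17) = I*sqrt(17) ≈ 4.1231*I)
((-3*(-2 - 3))*Q)*M = (-3*(-2 - 3)*(-45))*(I*sqrt(17)) = (-3*(-5)*(-45))*(I*sqrt(17)) = (15*(-45))*(I*sqrt(17)) = -675*I*sqrt(17)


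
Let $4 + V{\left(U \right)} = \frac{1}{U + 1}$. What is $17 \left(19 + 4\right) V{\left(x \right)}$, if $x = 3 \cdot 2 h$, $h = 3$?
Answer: $- \frac{29325}{19} \approx -1543.4$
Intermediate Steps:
$x = 18$ ($x = 3 \cdot 2 \cdot 3 = 6 \cdot 3 = 18$)
$V{\left(U \right)} = -4 + \frac{1}{1 + U}$ ($V{\left(U \right)} = -4 + \frac{1}{U + 1} = -4 + \frac{1}{1 + U}$)
$17 \left(19 + 4\right) V{\left(x \right)} = 17 \left(19 + 4\right) \frac{-3 - 72}{1 + 18} = 17 \cdot 23 \frac{-3 - 72}{19} = 391 \cdot \frac{1}{19} \left(-75\right) = 391 \left(- \frac{75}{19}\right) = - \frac{29325}{19}$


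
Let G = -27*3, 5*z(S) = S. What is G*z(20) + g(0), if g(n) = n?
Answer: -324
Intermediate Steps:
z(S) = S/5
G = -81
G*z(20) + g(0) = -81*20/5 + 0 = -81*4 + 0 = -324 + 0 = -324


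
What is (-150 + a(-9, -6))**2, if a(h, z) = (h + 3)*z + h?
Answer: 15129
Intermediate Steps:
a(h, z) = h + z*(3 + h) (a(h, z) = (3 + h)*z + h = z*(3 + h) + h = h + z*(3 + h))
(-150 + a(-9, -6))**2 = (-150 + (-9 + 3*(-6) - 9*(-6)))**2 = (-150 + (-9 - 18 + 54))**2 = (-150 + 27)**2 = (-123)**2 = 15129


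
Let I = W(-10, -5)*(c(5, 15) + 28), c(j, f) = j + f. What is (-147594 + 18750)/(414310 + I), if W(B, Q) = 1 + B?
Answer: -64422/206939 ≈ -0.31131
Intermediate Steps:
c(j, f) = f + j
I = -432 (I = (1 - 10)*((15 + 5) + 28) = -9*(20 + 28) = -9*48 = -432)
(-147594 + 18750)/(414310 + I) = (-147594 + 18750)/(414310 - 432) = -128844/413878 = -128844*1/413878 = -64422/206939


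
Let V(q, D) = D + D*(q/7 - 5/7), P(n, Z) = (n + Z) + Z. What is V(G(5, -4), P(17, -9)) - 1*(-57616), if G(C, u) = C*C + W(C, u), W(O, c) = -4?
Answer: 403289/7 ≈ 57613.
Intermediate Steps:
P(n, Z) = n + 2*Z (P(n, Z) = (Z + n) + Z = n + 2*Z)
G(C, u) = -4 + C² (G(C, u) = C*C - 4 = C² - 4 = -4 + C²)
V(q, D) = D + D*(-5/7 + q/7) (V(q, D) = D + D*(q*(⅐) - 5*⅐) = D + D*(q/7 - 5/7) = D + D*(-5/7 + q/7))
V(G(5, -4), P(17, -9)) - 1*(-57616) = (17 + 2*(-9))*(2 + (-4 + 5²))/7 - 1*(-57616) = (17 - 18)*(2 + (-4 + 25))/7 + 57616 = (⅐)*(-1)*(2 + 21) + 57616 = (⅐)*(-1)*23 + 57616 = -23/7 + 57616 = 403289/7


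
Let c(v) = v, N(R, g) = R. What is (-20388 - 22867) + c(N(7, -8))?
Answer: -43248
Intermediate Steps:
(-20388 - 22867) + c(N(7, -8)) = (-20388 - 22867) + 7 = -43255 + 7 = -43248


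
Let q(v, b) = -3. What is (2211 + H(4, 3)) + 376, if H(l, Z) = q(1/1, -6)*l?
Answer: 2575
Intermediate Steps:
H(l, Z) = -3*l
(2211 + H(4, 3)) + 376 = (2211 - 3*4) + 376 = (2211 - 12) + 376 = 2199 + 376 = 2575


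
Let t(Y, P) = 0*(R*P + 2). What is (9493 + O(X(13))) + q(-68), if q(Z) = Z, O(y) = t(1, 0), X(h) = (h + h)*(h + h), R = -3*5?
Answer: 9425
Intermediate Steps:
R = -15
X(h) = 4*h² (X(h) = (2*h)*(2*h) = 4*h²)
t(Y, P) = 0 (t(Y, P) = 0*(-15*P + 2) = 0*(2 - 15*P) = 0)
O(y) = 0
(9493 + O(X(13))) + q(-68) = (9493 + 0) - 68 = 9493 - 68 = 9425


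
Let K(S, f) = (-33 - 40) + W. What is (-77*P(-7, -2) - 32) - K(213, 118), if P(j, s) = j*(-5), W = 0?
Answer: -2654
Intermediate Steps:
P(j, s) = -5*j
K(S, f) = -73 (K(S, f) = (-33 - 40) + 0 = -73 + 0 = -73)
(-77*P(-7, -2) - 32) - K(213, 118) = (-(-385)*(-7) - 32) - 1*(-73) = (-77*35 - 32) + 73 = (-2695 - 32) + 73 = -2727 + 73 = -2654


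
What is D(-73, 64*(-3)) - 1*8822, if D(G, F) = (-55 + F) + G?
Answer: -9142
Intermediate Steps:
D(G, F) = -55 + F + G
D(-73, 64*(-3)) - 1*8822 = (-55 + 64*(-3) - 73) - 1*8822 = (-55 - 192 - 73) - 8822 = -320 - 8822 = -9142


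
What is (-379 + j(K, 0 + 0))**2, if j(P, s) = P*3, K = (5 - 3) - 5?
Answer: 150544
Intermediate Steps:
K = -3 (K = 2 - 5 = -3)
j(P, s) = 3*P
(-379 + j(K, 0 + 0))**2 = (-379 + 3*(-3))**2 = (-379 - 9)**2 = (-388)**2 = 150544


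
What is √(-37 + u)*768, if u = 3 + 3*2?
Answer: 1536*I*√7 ≈ 4063.9*I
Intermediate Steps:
u = 9 (u = 3 + 6 = 9)
√(-37 + u)*768 = √(-37 + 9)*768 = √(-28)*768 = (2*I*√7)*768 = 1536*I*√7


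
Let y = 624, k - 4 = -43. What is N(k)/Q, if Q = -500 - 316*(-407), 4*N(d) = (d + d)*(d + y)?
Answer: -7605/85408 ≈ -0.089043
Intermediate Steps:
k = -39 (k = 4 - 43 = -39)
N(d) = d*(624 + d)/2 (N(d) = ((d + d)*(d + 624))/4 = ((2*d)*(624 + d))/4 = (2*d*(624 + d))/4 = d*(624 + d)/2)
Q = 128112 (Q = -500 + 128612 = 128112)
N(k)/Q = ((1/2)*(-39)*(624 - 39))/128112 = ((1/2)*(-39)*585)*(1/128112) = -22815/2*1/128112 = -7605/85408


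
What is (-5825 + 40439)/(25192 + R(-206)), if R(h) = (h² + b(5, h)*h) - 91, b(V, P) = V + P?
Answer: 34614/108943 ≈ 0.31773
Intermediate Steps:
b(V, P) = P + V
R(h) = -91 + h² + h*(5 + h) (R(h) = (h² + (h + 5)*h) - 91 = (h² + (5 + h)*h) - 91 = (h² + h*(5 + h)) - 91 = -91 + h² + h*(5 + h))
(-5825 + 40439)/(25192 + R(-206)) = (-5825 + 40439)/(25192 + (-91 + (-206)² - 206*(5 - 206))) = 34614/(25192 + (-91 + 42436 - 206*(-201))) = 34614/(25192 + (-91 + 42436 + 41406)) = 34614/(25192 + 83751) = 34614/108943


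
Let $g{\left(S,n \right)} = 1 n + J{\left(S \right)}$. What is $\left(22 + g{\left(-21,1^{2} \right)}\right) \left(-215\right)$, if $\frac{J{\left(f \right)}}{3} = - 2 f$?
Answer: $-32035$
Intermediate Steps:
$J{\left(f \right)} = - 6 f$ ($J{\left(f \right)} = 3 \left(- 2 f\right) = - 6 f$)
$g{\left(S,n \right)} = n - 6 S$ ($g{\left(S,n \right)} = 1 n - 6 S = n - 6 S$)
$\left(22 + g{\left(-21,1^{2} \right)}\right) \left(-215\right) = \left(22 + \left(1^{2} - -126\right)\right) \left(-215\right) = \left(22 + \left(1 + 126\right)\right) \left(-215\right) = \left(22 + 127\right) \left(-215\right) = 149 \left(-215\right) = -32035$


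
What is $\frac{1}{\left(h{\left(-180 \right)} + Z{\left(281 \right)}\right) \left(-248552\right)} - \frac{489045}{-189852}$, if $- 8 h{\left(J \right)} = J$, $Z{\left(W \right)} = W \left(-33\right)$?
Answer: $\frac{23425563969089}{9094030549149} \approx 2.5759$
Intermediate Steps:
$Z{\left(W \right)} = - 33 W$
$h{\left(J \right)} = - \frac{J}{8}$
$\frac{1}{\left(h{\left(-180 \right)} + Z{\left(281 \right)}\right) \left(-248552\right)} - \frac{489045}{-189852} = \frac{1}{\left(\left(- \frac{1}{8}\right) \left(-180\right) - 9273\right) \left(-248552\right)} - \frac{489045}{-189852} = \frac{1}{\frac{45}{2} - 9273} \left(- \frac{1}{248552}\right) - - \frac{163015}{63284} = \frac{1}{- \frac{18501}{2}} \left(- \frac{1}{248552}\right) + \frac{163015}{63284} = \left(- \frac{2}{18501}\right) \left(- \frac{1}{248552}\right) + \frac{163015}{63284} = \frac{1}{2299230276} + \frac{163015}{63284} = \frac{23425563969089}{9094030549149}$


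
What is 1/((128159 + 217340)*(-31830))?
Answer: -1/10997233170 ≈ -9.0932e-11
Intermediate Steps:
1/((128159 + 217340)*(-31830)) = -1/31830/345499 = (1/345499)*(-1/31830) = -1/10997233170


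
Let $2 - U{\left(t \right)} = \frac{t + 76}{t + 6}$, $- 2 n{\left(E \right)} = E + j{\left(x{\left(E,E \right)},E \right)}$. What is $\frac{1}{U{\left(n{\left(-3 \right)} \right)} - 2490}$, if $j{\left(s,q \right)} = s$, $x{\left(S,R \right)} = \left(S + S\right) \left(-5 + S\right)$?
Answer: $- \frac{33}{81997} \approx -0.00040245$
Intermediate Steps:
$x{\left(S,R \right)} = 2 S \left(-5 + S\right)$
$n{\left(E \right)} = - \frac{E}{2} - E \left(-5 + E\right)$ ($n{\left(E \right)} = - \frac{E + 2 E \left(-5 + E\right)}{2} = - \frac{E}{2} - E \left(-5 + E\right)$)
$U{\left(t \right)} = 2 - \frac{76 + t}{6 + t}$ ($U{\left(t \right)} = 2 - \frac{t + 76}{t + 6} = 2 - \frac{76 + t}{6 + t}$)
$\frac{1}{U{\left(n{\left(-3 \right)} \right)} - 2490} = \frac{1}{\frac{-64 + \frac{1}{2} \left(-3\right) \left(9 - -6\right)}{6 + \frac{1}{2} \left(-3\right) \left(9 - -6\right)} - 2490} = \frac{1}{\frac{-64 + \frac{1}{2} \left(-3\right) \left(9 + 6\right)}{6 + \frac{1}{2} \left(-3\right) \left(9 + 6\right)} - 2490} = \frac{1}{\frac{-64 + \frac{1}{2} \left(-3\right) 15}{6 + \frac{1}{2} \left(-3\right) 15} - 2490} = \frac{1}{\frac{-64 - \frac{45}{2}}{6 - \frac{45}{2}} - 2490} = \frac{1}{\frac{1}{- \frac{33}{2}} \left(- \frac{173}{2}\right) - 2490} = \frac{1}{\left(- \frac{2}{33}\right) \left(- \frac{173}{2}\right) - 2490} = \frac{1}{\frac{173}{33} - 2490} = \frac{1}{- \frac{81997}{33}} = - \frac{33}{81997}$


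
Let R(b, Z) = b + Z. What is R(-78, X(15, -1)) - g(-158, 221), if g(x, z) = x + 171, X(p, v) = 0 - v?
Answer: -90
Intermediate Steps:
X(p, v) = -v
g(x, z) = 171 + x
R(b, Z) = Z + b
R(-78, X(15, -1)) - g(-158, 221) = (-1*(-1) - 78) - (171 - 158) = (1 - 78) - 1*13 = -77 - 13 = -90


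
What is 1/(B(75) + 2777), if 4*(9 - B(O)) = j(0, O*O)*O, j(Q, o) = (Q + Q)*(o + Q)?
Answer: 1/2786 ≈ 0.00035894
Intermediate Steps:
j(Q, o) = 2*Q*(Q + o) (j(Q, o) = (2*Q)*(Q + o) = 2*Q*(Q + o))
B(O) = 9 (B(O) = 9 - 2*0*(0 + O*O)*O/4 = 9 - 2*0*(0 + O**2)*O/4 = 9 - 2*0*O**2*O/4 = 9 - 0*O = 9 - 1/4*0 = 9 + 0 = 9)
1/(B(75) + 2777) = 1/(9 + 2777) = 1/2786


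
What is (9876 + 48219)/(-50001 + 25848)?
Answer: -19365/8051 ≈ -2.4053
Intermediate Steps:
(9876 + 48219)/(-50001 + 25848) = 58095/(-24153) = 58095*(-1/24153) = -19365/8051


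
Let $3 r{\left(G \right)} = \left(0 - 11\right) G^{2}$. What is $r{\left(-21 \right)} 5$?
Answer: $-8085$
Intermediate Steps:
$r{\left(G \right)} = - \frac{11 G^{2}}{3}$ ($r{\left(G \right)} = \frac{\left(0 - 11\right) G^{2}}{3} = \frac{\left(-11\right) G^{2}}{3} = - \frac{11 G^{2}}{3}$)
$r{\left(-21 \right)} 5 = - \frac{11 \left(-21\right)^{2}}{3} \cdot 5 = \left(- \frac{11}{3}\right) 441 \cdot 5 = \left(-1617\right) 5 = -8085$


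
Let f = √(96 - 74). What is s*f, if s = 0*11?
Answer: 0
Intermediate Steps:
s = 0
f = √22 ≈ 4.6904
s*f = 0*√22 = 0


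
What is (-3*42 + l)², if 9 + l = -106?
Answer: 58081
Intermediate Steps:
l = -115 (l = -9 - 106 = -115)
(-3*42 + l)² = (-3*42 - 115)² = (-126 - 115)² = (-241)² = 58081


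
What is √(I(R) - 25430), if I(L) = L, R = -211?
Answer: 3*I*√2849 ≈ 160.13*I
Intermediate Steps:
√(I(R) - 25430) = √(-211 - 25430) = √(-25641) = 3*I*√2849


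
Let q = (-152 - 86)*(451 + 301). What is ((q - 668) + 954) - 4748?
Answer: -183438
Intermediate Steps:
q = -178976 (q = -238*752 = -178976)
((q - 668) + 954) - 4748 = ((-178976 - 668) + 954) - 4748 = (-179644 + 954) - 4748 = -178690 - 4748 = -183438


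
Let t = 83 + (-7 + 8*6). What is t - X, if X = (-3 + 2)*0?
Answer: 124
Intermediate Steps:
X = 0 (X = -1*0 = 0)
t = 124 (t = 83 + (-7 + 48) = 83 + 41 = 124)
t - X = 124 - 1*0 = 124 + 0 = 124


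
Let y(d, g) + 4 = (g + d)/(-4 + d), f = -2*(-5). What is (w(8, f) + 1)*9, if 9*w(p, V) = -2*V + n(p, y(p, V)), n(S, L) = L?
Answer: -21/2 ≈ -10.500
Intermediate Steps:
f = 10
y(d, g) = -4 + (d + g)/(-4 + d) (y(d, g) = -4 + (g + d)/(-4 + d) = -4 + (d + g)/(-4 + d))
w(p, V) = -2*V/9 + (16 + V - 3*p)/(9*(-4 + p)) (w(p, V) = (-2*V + (16 + V - 3*p)/(-4 + p))/9 = -2*V/9 + (16 + V - 3*p)/(9*(-4 + p)))
(w(8, f) + 1)*9 = ((16 + 10 - 3*8 - 2*10*(-4 + 8))/(9*(-4 + 8)) + 1)*9 = ((⅑)*(16 + 10 - 24 - 2*10*4)/4 + 1)*9 = ((⅑)*(¼)*(16 + 10 - 24 - 80) + 1)*9 = ((⅑)*(¼)*(-78) + 1)*9 = (-13/6 + 1)*9 = -7/6*9 = -21/2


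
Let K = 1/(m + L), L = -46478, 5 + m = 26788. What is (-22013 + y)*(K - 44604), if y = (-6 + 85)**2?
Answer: 13855320017932/19695 ≈ 7.0349e+8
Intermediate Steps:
m = 26783 (m = -5 + 26788 = 26783)
y = 6241 (y = 79**2 = 6241)
K = -1/19695 (K = 1/(26783 - 46478) = 1/(-19695) = -1/19695 ≈ -5.0774e-5)
(-22013 + y)*(K - 44604) = (-22013 + 6241)*(-1/19695 - 44604) = -15772*(-878475781/19695) = 13855320017932/19695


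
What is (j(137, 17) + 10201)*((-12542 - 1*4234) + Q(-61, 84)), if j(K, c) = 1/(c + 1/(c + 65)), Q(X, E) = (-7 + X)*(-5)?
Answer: -233892119972/1395 ≈ -1.6766e+8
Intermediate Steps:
Q(X, E) = 35 - 5*X
j(K, c) = 1/(c + 1/(65 + c))
(j(137, 17) + 10201)*((-12542 - 1*4234) + Q(-61, 84)) = ((65 + 17)/(1 + 17**2 + 65*17) + 10201)*((-12542 - 1*4234) + (35 - 5*(-61))) = (82/(1 + 289 + 1105) + 10201)*((-12542 - 4234) + (35 + 305)) = (82/1395 + 10201)*(-16776 + 340) = ((1/1395)*82 + 10201)*(-16436) = (82/1395 + 10201)*(-16436) = (14230477/1395)*(-16436) = -233892119972/1395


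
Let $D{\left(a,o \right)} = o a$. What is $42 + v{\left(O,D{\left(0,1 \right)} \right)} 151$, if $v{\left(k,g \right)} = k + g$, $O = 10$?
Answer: $1552$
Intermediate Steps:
$D{\left(a,o \right)} = a o$
$v{\left(k,g \right)} = g + k$
$42 + v{\left(O,D{\left(0,1 \right)} \right)} 151 = 42 + \left(0 \cdot 1 + 10\right) 151 = 42 + \left(0 + 10\right) 151 = 42 + 10 \cdot 151 = 42 + 1510 = 1552$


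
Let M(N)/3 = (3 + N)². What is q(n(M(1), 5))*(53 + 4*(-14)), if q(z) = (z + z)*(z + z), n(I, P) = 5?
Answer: -300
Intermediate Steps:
M(N) = 3*(3 + N)²
q(z) = 4*z² (q(z) = (2*z)*(2*z) = 4*z²)
q(n(M(1), 5))*(53 + 4*(-14)) = (4*5²)*(53 + 4*(-14)) = (4*25)*(53 - 56) = 100*(-3) = -300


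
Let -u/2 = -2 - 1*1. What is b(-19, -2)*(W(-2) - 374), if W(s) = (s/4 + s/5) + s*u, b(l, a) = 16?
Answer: -30952/5 ≈ -6190.4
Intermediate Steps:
u = 6 (u = -2*(-2 - 1*1) = -2*(-2 - 1) = -2*(-3) = 6)
W(s) = 129*s/20 (W(s) = (s/4 + s/5) + s*6 = (s*(1/4) + s*(1/5)) + 6*s = (s/4 + s/5) + 6*s = 9*s/20 + 6*s = 129*s/20)
b(-19, -2)*(W(-2) - 374) = 16*((129/20)*(-2) - 374) = 16*(-129/10 - 374) = 16*(-3869/10) = -30952/5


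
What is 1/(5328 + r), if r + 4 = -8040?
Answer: -1/2716 ≈ -0.00036819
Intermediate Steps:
r = -8044 (r = -4 - 8040 = -8044)
1/(5328 + r) = 1/(5328 - 8044) = 1/(-2716) = -1/2716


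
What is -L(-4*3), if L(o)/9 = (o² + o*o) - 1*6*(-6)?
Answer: -2916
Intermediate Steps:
L(o) = 324 + 18*o² (L(o) = 9*((o² + o*o) - 1*6*(-6)) = 9*((o² + o²) - 6*(-6)) = 9*(2*o² + 36) = 9*(36 + 2*o²) = 324 + 18*o²)
-L(-4*3) = -(324 + 18*(-4*3)²) = -(324 + 18*(-12)²) = -(324 + 18*144) = -(324 + 2592) = -1*2916 = -2916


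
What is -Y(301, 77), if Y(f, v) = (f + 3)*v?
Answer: -23408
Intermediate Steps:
Y(f, v) = v*(3 + f) (Y(f, v) = (3 + f)*v = v*(3 + f))
-Y(301, 77) = -77*(3 + 301) = -77*304 = -1*23408 = -23408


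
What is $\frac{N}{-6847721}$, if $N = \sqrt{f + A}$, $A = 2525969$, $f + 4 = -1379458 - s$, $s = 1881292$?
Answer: $- \frac{i \sqrt{734785}}{6847721} \approx - 0.00012518 i$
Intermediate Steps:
$f = -3260754$ ($f = -4 - 3260750 = -3260754$)
$N = i \sqrt{734785}$ ($N = \sqrt{-3260754 + 2525969} = \sqrt{-734785} = i \sqrt{734785} \approx 857.2 i$)
$\frac{N}{-6847721} = \frac{i \sqrt{734785}}{-6847721} = i \sqrt{734785} \left(- \frac{1}{6847721}\right) = - \frac{i \sqrt{734785}}{6847721}$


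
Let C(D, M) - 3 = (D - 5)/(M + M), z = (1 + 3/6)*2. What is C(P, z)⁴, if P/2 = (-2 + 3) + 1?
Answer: 83521/1296 ≈ 64.445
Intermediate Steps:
z = 3 (z = (1 + 3*(⅙))*2 = (1 + ½)*2 = (3/2)*2 = 3)
P = 4 (P = 2*((-2 + 3) + 1) = 2*(1 + 1) = 2*2 = 4)
C(D, M) = 3 + (-5 + D)/(2*M) (C(D, M) = 3 + (D - 5)/(M + M) = 3 + (-5 + D)/((2*M)) = 3 + (-5 + D)*(1/(2*M)) = 3 + (-5 + D)/(2*M))
C(P, z)⁴ = ((½)*(-5 + 4 + 6*3)/3)⁴ = ((½)*(⅓)*(-5 + 4 + 18))⁴ = ((½)*(⅓)*17)⁴ = (17/6)⁴ = 83521/1296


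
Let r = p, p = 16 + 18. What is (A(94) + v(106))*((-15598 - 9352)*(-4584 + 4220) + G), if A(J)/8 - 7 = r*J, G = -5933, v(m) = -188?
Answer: 230853753012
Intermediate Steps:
p = 34
r = 34
A(J) = 56 + 272*J (A(J) = 56 + 8*(34*J) = 56 + 272*J)
(A(94) + v(106))*((-15598 - 9352)*(-4584 + 4220) + G) = ((56 + 272*94) - 188)*((-15598 - 9352)*(-4584 + 4220) - 5933) = ((56 + 25568) - 188)*(-24950*(-364) - 5933) = (25624 - 188)*(9081800 - 5933) = 25436*9075867 = 230853753012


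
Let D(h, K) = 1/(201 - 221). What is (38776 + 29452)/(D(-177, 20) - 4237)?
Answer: -1364560/84741 ≈ -16.103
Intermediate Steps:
D(h, K) = -1/20 (D(h, K) = 1/(-20) = -1/20)
(38776 + 29452)/(D(-177, 20) - 4237) = (38776 + 29452)/(-1/20 - 4237) = 68228/(-84741/20) = 68228*(-20/84741) = -1364560/84741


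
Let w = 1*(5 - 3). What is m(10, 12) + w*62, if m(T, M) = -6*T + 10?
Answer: 74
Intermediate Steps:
m(T, M) = 10 - 6*T
w = 2 (w = 1*2 = 2)
m(10, 12) + w*62 = (10 - 6*10) + 2*62 = (10 - 60) + 124 = -50 + 124 = 74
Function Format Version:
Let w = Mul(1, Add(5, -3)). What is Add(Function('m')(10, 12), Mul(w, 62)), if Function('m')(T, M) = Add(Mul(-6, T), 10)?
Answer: 74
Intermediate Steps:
Function('m')(T, M) = Add(10, Mul(-6, T))
w = 2 (w = Mul(1, 2) = 2)
Add(Function('m')(10, 12), Mul(w, 62)) = Add(Add(10, Mul(-6, 10)), Mul(2, 62)) = Add(Add(10, -60), 124) = Add(-50, 124) = 74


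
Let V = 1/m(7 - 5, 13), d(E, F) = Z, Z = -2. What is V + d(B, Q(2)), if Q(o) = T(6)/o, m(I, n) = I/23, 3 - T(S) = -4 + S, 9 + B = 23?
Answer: 19/2 ≈ 9.5000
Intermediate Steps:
B = 14 (B = -9 + 23 = 14)
T(S) = 7 - S (T(S) = 3 - (-4 + S) = 3 + (4 - S) = 7 - S)
m(I, n) = I/23 (m(I, n) = I*(1/23) = I/23)
Q(o) = 1/o (Q(o) = (7 - 1*6)/o = (7 - 6)/o = 1/o)
d(E, F) = -2
V = 23/2 (V = 1/((7 - 5)/23) = 1/((1/23)*2) = 1/(2/23) = 23/2 ≈ 11.500)
V + d(B, Q(2)) = 23/2 - 2 = 19/2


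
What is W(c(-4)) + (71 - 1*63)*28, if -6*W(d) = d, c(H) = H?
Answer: 674/3 ≈ 224.67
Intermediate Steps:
W(d) = -d/6
W(c(-4)) + (71 - 1*63)*28 = -⅙*(-4) + (71 - 1*63)*28 = ⅔ + (71 - 63)*28 = ⅔ + 8*28 = ⅔ + 224 = 674/3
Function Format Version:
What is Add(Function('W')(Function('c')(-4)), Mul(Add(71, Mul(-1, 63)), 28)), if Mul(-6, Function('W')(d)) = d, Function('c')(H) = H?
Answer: Rational(674, 3) ≈ 224.67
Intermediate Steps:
Function('W')(d) = Mul(Rational(-1, 6), d)
Add(Function('W')(Function('c')(-4)), Mul(Add(71, Mul(-1, 63)), 28)) = Add(Mul(Rational(-1, 6), -4), Mul(Add(71, Mul(-1, 63)), 28)) = Add(Rational(2, 3), Mul(Add(71, -63), 28)) = Add(Rational(2, 3), Mul(8, 28)) = Add(Rational(2, 3), 224) = Rational(674, 3)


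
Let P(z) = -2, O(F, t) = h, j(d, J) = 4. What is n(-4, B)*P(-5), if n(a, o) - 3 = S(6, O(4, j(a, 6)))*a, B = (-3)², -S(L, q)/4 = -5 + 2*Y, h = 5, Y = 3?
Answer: -38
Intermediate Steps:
O(F, t) = 5
S(L, q) = -4 (S(L, q) = -4*(-5 + 2*3) = -4*(-5 + 6) = -4*1 = -4)
B = 9
n(a, o) = 3 - 4*a
n(-4, B)*P(-5) = (3 - 4*(-4))*(-2) = (3 + 16)*(-2) = 19*(-2) = -38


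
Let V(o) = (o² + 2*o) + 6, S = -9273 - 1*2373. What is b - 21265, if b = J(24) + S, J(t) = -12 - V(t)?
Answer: -33553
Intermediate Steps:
S = -11646 (S = -9273 - 2373 = -11646)
V(o) = 6 + o² + 2*o
J(t) = -18 - t² - 2*t (J(t) = -12 - (6 + t² + 2*t) = -12 + (-6 - t² - 2*t) = -18 - t² - 2*t)
b = -12288 (b = (-18 - 1*24² - 2*24) - 11646 = (-18 - 1*576 - 48) - 11646 = (-18 - 576 - 48) - 11646 = -642 - 11646 = -12288)
b - 21265 = -12288 - 21265 = -33553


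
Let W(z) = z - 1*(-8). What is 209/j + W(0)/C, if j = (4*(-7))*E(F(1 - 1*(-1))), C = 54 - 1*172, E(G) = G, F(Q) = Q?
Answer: -12555/3304 ≈ -3.7999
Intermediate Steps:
C = -118 (C = 54 - 172 = -118)
W(z) = 8 + z (W(z) = z + 8 = 8 + z)
j = -56 (j = (4*(-7))*(1 - 1*(-1)) = -28*(1 + 1) = -28*2 = -56)
209/j + W(0)/C = 209/(-56) + (8 + 0)/(-118) = 209*(-1/56) + 8*(-1/118) = -209/56 - 4/59 = -12555/3304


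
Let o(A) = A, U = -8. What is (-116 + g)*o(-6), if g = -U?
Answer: 648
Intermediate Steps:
g = 8 (g = -1*(-8) = 8)
(-116 + g)*o(-6) = (-116 + 8)*(-6) = -108*(-6) = 648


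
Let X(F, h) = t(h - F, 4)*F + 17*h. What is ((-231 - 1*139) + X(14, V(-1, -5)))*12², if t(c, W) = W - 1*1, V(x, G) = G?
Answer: -59472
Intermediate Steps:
t(c, W) = -1 + W (t(c, W) = W - 1 = -1 + W)
X(F, h) = 3*F + 17*h (X(F, h) = (-1 + 4)*F + 17*h = 3*F + 17*h)
((-231 - 1*139) + X(14, V(-1, -5)))*12² = ((-231 - 1*139) + (3*14 + 17*(-5)))*12² = ((-231 - 139) + (42 - 85))*144 = (-370 - 43)*144 = -413*144 = -59472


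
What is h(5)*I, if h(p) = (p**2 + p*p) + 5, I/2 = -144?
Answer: -15840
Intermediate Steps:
I = -288 (I = 2*(-144) = -288)
h(p) = 5 + 2*p**2 (h(p) = (p**2 + p**2) + 5 = 2*p**2 + 5 = 5 + 2*p**2)
h(5)*I = (5 + 2*5**2)*(-288) = (5 + 2*25)*(-288) = (5 + 50)*(-288) = 55*(-288) = -15840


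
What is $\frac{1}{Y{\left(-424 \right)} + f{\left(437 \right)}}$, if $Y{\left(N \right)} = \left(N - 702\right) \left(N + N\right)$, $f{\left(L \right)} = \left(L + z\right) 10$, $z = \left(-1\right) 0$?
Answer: $\frac{1}{959218} \approx 1.0425 \cdot 10^{-6}$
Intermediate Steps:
$z = 0$
$f{\left(L \right)} = 10 L$ ($f{\left(L \right)} = \left(L + 0\right) 10 = L 10 = 10 L$)
$Y{\left(N \right)} = 2 N \left(-702 + N\right)$ ($Y{\left(N \right)} = \left(-702 + N\right) 2 N = 2 N \left(-702 + N\right)$)
$\frac{1}{Y{\left(-424 \right)} + f{\left(437 \right)}} = \frac{1}{2 \left(-424\right) \left(-702 - 424\right) + 10 \cdot 437} = \frac{1}{2 \left(-424\right) \left(-1126\right) + 4370} = \frac{1}{954848 + 4370} = \frac{1}{959218}$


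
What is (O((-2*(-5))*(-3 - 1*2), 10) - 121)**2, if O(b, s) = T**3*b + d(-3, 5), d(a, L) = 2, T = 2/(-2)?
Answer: 4761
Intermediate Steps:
T = -1 (T = 2*(-1/2) = -1)
O(b, s) = 2 - b (O(b, s) = (-1)**3*b + 2 = -b + 2 = 2 - b)
(O((-2*(-5))*(-3 - 1*2), 10) - 121)**2 = ((2 - (-2*(-5))*(-3 - 1*2)) - 121)**2 = ((2 - 10*(-3 - 2)) - 121)**2 = ((2 - 10*(-5)) - 121)**2 = ((2 - 1*(-50)) - 121)**2 = ((2 + 50) - 121)**2 = (52 - 121)**2 = (-69)**2 = 4761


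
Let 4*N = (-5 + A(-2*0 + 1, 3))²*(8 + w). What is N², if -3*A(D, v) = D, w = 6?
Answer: 802816/81 ≈ 9911.3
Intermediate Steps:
A(D, v) = -D/3
N = 896/9 (N = ((-5 - (-2*0 + 1)/3)²*(8 + 6))/4 = ((-5 - (0 + 1)/3)²*14)/4 = ((-5 - ⅓*1)²*14)/4 = ((-5 - ⅓)²*14)/4 = ((-16/3)²*14)/4 = ((256/9)*14)/4 = (¼)*(3584/9) = 896/9 ≈ 99.556)
N² = (896/9)² = 802816/81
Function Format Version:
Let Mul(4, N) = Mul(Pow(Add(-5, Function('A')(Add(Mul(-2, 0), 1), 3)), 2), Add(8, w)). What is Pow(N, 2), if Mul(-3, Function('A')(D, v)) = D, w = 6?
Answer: Rational(802816, 81) ≈ 9911.3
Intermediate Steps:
Function('A')(D, v) = Mul(Rational(-1, 3), D)
N = Rational(896, 9) (N = Mul(Rational(1, 4), Mul(Pow(Add(-5, Mul(Rational(-1, 3), Add(Mul(-2, 0), 1))), 2), Add(8, 6))) = Mul(Rational(1, 4), Mul(Pow(Add(-5, Mul(Rational(-1, 3), Add(0, 1))), 2), 14)) = Mul(Rational(1, 4), Mul(Pow(Add(-5, Mul(Rational(-1, 3), 1)), 2), 14)) = Mul(Rational(1, 4), Mul(Pow(Add(-5, Rational(-1, 3)), 2), 14)) = Mul(Rational(1, 4), Mul(Pow(Rational(-16, 3), 2), 14)) = Mul(Rational(1, 4), Mul(Rational(256, 9), 14)) = Mul(Rational(1, 4), Rational(3584, 9)) = Rational(896, 9) ≈ 99.556)
Pow(N, 2) = Pow(Rational(896, 9), 2) = Rational(802816, 81)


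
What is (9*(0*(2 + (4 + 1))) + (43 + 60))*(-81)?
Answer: -8343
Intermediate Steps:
(9*(0*(2 + (4 + 1))) + (43 + 60))*(-81) = (9*(0*(2 + 5)) + 103)*(-81) = (9*(0*7) + 103)*(-81) = (9*0 + 103)*(-81) = (0 + 103)*(-81) = 103*(-81) = -8343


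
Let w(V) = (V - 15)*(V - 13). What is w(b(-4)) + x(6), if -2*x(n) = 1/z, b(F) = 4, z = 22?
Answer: 4355/44 ≈ 98.977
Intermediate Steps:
x(n) = -1/44 (x(n) = -½/22 = -½*1/22 = -1/44)
w(V) = (-15 + V)*(-13 + V)
w(b(-4)) + x(6) = (195 + 4² - 28*4) - 1/44 = (195 + 16 - 112) - 1/44 = 99 - 1/44 = 4355/44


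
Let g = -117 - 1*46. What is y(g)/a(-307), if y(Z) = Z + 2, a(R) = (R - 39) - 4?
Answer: 23/50 ≈ 0.46000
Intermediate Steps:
g = -163 (g = -117 - 46 = -163)
a(R) = -43 + R (a(R) = (-39 + R) - 4 = -43 + R)
y(Z) = 2 + Z
y(g)/a(-307) = (2 - 163)/(-43 - 307) = -161/(-350) = -161*(-1/350) = 23/50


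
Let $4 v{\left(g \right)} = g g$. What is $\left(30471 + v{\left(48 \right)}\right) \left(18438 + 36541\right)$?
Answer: $1706933013$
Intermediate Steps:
$v{\left(g \right)} = \frac{g^{2}}{4}$ ($v{\left(g \right)} = \frac{g g}{4} = \frac{g^{2}}{4}$)
$\left(30471 + v{\left(48 \right)}\right) \left(18438 + 36541\right) = \left(30471 + \frac{48^{2}}{4}\right) \left(18438 + 36541\right) = \left(30471 + \frac{1}{4} \cdot 2304\right) 54979 = \left(30471 + 576\right) 54979 = 31047 \cdot 54979 = 1706933013$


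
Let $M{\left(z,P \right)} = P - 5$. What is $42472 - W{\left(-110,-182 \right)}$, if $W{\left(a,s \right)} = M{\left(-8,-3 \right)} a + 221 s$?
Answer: $81814$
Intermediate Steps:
$M{\left(z,P \right)} = -5 + P$
$W{\left(a,s \right)} = - 8 a + 221 s$ ($W{\left(a,s \right)} = \left(-5 - 3\right) a + 221 s = - 8 a + 221 s$)
$42472 - W{\left(-110,-182 \right)} = 42472 - \left(\left(-8\right) \left(-110\right) + 221 \left(-182\right)\right) = 42472 - \left(880 - 40222\right) = 42472 - -39342 = 42472 + 39342 = 81814$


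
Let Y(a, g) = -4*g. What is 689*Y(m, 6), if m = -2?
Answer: -16536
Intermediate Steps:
689*Y(m, 6) = 689*(-4*6) = 689*(-24) = -16536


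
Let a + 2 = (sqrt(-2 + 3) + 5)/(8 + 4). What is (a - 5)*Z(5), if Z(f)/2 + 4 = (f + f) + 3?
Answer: -117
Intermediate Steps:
Z(f) = -2 + 4*f (Z(f) = -8 + 2*((f + f) + 3) = -8 + 2*(2*f + 3) = -8 + 2*(3 + 2*f) = -8 + (6 + 4*f) = -2 + 4*f)
a = -3/2 (a = -2 + (sqrt(-2 + 3) + 5)/(8 + 4) = -2 + (sqrt(1) + 5)/12 = -2 + (1 + 5)*(1/12) = -2 + 6*(1/12) = -2 + 1/2 = -3/2 ≈ -1.5000)
(a - 5)*Z(5) = (-3/2 - 5)*(-2 + 4*5) = -13*(-2 + 20)/2 = -13/2*18 = -117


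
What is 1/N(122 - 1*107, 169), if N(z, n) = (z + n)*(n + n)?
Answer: 1/62192 ≈ 1.6079e-5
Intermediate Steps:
N(z, n) = 2*n*(n + z) (N(z, n) = (n + z)*(2*n) = 2*n*(n + z))
1/N(122 - 1*107, 169) = 1/(2*169*(169 + (122 - 1*107))) = 1/(2*169*(169 + (122 - 107))) = 1/(2*169*(169 + 15)) = 1/(2*169*184) = 1/62192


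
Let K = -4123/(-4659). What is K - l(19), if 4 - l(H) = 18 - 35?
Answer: -93716/4659 ≈ -20.115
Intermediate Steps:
K = 4123/4659 (K = -4123*(-1/4659) = 4123/4659 ≈ 0.88495)
l(H) = 21 (l(H) = 4 - (18 - 35) = 4 - 1*(-17) = 4 + 17 = 21)
K - l(19) = 4123/4659 - 1*21 = 4123/4659 - 21 = -93716/4659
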